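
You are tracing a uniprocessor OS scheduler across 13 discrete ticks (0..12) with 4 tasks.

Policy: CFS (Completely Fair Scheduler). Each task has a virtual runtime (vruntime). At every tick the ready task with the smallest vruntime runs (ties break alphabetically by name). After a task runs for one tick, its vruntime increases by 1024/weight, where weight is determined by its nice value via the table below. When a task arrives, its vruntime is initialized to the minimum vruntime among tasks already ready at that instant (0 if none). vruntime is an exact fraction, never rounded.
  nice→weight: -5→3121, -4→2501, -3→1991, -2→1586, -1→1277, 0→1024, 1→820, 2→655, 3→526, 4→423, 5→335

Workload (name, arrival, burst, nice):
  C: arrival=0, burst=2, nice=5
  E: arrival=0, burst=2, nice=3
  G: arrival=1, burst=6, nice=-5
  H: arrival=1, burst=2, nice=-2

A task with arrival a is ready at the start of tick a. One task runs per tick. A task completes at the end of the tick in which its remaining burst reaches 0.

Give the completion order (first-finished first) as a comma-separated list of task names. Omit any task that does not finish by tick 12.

completion order = H, G, E, C

t=0: vr[C=0 E=0] → run C
t=1: vr[C=1024/335 E=0 G=0 H=0] → run E
t=2: vr[C=1024/335 E=512/263 G=0 H=0] → run G
t=3: vr[C=1024/335 E=512/263 G=1024/3121 H=0] → run H
t=4: vr[C=1024/335 E=512/263 G=1024/3121 H=512/793] → run G
t=5: vr[C=1024/335 E=512/263 G=2048/3121 H=512/793] → run H
t=6: vr[C=1024/335 E=512/263 G=2048/3121] → run G
t=7: vr[C=1024/335 E=512/263 G=3072/3121] → run G
t=8: vr[C=1024/335 E=512/263 G=4096/3121] → run G
t=9: vr[C=1024/335 E=512/263 G=5120/3121] → run G
t=10: vr[C=1024/335 E=512/263] → run E
t=11: vr[C=1024/335] → run C
t=12: (idle)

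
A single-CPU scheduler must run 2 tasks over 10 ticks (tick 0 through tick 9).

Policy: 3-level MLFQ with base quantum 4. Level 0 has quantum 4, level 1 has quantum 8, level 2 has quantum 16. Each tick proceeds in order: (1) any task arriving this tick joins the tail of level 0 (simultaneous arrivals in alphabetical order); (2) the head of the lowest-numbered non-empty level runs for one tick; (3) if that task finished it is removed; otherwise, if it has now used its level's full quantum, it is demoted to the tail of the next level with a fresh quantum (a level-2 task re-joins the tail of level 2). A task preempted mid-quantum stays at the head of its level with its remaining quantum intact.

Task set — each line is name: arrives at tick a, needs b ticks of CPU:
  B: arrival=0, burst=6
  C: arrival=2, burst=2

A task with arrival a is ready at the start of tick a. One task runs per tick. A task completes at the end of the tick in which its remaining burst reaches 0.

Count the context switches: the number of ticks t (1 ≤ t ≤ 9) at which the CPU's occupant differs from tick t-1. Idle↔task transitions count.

t=0: L0/L1/L2 = B/-/- → run B
t=1: L0/L1/L2 = B/-/- → run B
t=2: L0/L1/L2 = BC/-/- → run B
t=3: L0/L1/L2 = BC/-/- → run B
t=4: L0/L1/L2 = C/B/- → run C
t=5: L0/L1/L2 = C/B/- → run C
t=6: L0/L1/L2 = -/B/- → run B
t=7: L0/L1/L2 = -/B/- → run B
t=8: (idle)
t=9: (idle)

context switches = 3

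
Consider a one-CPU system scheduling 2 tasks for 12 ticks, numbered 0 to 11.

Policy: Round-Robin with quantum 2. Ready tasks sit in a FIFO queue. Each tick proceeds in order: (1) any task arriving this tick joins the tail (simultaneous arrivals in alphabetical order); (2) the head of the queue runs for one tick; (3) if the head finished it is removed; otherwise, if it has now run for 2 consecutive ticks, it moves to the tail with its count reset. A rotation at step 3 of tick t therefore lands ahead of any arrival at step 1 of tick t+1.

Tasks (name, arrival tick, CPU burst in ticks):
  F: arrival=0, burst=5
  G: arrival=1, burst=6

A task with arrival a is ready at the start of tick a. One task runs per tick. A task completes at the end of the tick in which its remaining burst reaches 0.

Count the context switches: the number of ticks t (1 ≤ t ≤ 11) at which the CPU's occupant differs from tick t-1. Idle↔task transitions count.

context switches = 6

t=0: queue=[F] q_used=0 → run F
t=1: queue=[F,G] q_used=1 → run F
t=2: queue=[G,F] q_used=0 → run G
t=3: queue=[G,F] q_used=1 → run G
t=4: queue=[F,G] q_used=0 → run F
t=5: queue=[F,G] q_used=1 → run F
t=6: queue=[G,F] q_used=0 → run G
t=7: queue=[G,F] q_used=1 → run G
t=8: queue=[F,G] q_used=0 → run F
t=9: queue=[G] q_used=0 → run G
t=10: queue=[G] q_used=1 → run G
t=11: (idle)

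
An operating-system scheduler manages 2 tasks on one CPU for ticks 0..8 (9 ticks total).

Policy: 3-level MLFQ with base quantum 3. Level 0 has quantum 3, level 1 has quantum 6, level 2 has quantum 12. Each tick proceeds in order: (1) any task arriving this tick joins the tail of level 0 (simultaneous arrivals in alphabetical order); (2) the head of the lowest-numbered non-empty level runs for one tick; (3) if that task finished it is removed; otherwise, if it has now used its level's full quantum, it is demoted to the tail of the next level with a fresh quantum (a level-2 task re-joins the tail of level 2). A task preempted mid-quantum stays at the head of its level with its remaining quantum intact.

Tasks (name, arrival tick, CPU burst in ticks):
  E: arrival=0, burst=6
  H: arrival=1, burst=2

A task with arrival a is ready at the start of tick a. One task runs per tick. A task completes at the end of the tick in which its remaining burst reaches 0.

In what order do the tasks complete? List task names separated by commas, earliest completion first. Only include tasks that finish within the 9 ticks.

completion order = H, E

t=0: L0/L1/L2 = E/-/- → run E
t=1: L0/L1/L2 = EH/-/- → run E
t=2: L0/L1/L2 = EH/-/- → run E
t=3: L0/L1/L2 = H/E/- → run H
t=4: L0/L1/L2 = H/E/- → run H
t=5: L0/L1/L2 = -/E/- → run E
t=6: L0/L1/L2 = -/E/- → run E
t=7: L0/L1/L2 = -/E/- → run E
t=8: (idle)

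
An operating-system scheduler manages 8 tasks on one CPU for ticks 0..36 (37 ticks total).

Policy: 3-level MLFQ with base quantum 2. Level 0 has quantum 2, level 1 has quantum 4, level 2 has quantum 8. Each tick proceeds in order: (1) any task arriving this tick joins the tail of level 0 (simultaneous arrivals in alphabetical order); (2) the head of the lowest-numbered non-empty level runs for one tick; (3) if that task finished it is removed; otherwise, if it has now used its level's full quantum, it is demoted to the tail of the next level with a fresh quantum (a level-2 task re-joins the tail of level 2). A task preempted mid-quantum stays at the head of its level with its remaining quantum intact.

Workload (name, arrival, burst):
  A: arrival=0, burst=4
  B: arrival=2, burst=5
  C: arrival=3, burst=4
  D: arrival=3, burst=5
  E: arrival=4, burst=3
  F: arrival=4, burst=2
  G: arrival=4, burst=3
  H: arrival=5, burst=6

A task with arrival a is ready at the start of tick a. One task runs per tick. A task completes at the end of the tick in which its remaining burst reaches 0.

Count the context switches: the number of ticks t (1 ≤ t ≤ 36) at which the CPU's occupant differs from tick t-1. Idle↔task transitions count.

t=0: L0/L1/L2 = A/-/- → run A
t=1: L0/L1/L2 = A/-/- → run A
t=2: L0/L1/L2 = B/A/- → run B
t=3: L0/L1/L2 = BCD/A/- → run B
t=4: L0/L1/L2 = CDEFG/AB/- → run C
t=5: L0/L1/L2 = CDEFGH/AB/- → run C
t=6: L0/L1/L2 = DEFGH/ABC/- → run D
t=7: L0/L1/L2 = DEFGH/ABC/- → run D
t=8: L0/L1/L2 = EFGH/ABCD/- → run E
t=9: L0/L1/L2 = EFGH/ABCD/- → run E
t=10: L0/L1/L2 = FGH/ABCDE/- → run F
t=11: L0/L1/L2 = FGH/ABCDE/- → run F
t=12: L0/L1/L2 = GH/ABCDE/- → run G
t=13: L0/L1/L2 = GH/ABCDE/- → run G
t=14: L0/L1/L2 = H/ABCDEG/- → run H
t=15: L0/L1/L2 = H/ABCDEG/- → run H
t=16: L0/L1/L2 = -/ABCDEGH/- → run A
t=17: L0/L1/L2 = -/ABCDEGH/- → run A
t=18: L0/L1/L2 = -/BCDEGH/- → run B
t=19: L0/L1/L2 = -/BCDEGH/- → run B
t=20: L0/L1/L2 = -/BCDEGH/- → run B
t=21: L0/L1/L2 = -/CDEGH/- → run C
t=22: L0/L1/L2 = -/CDEGH/- → run C
t=23: L0/L1/L2 = -/DEGH/- → run D
t=24: L0/L1/L2 = -/DEGH/- → run D
t=25: L0/L1/L2 = -/DEGH/- → run D
t=26: L0/L1/L2 = -/EGH/- → run E
t=27: L0/L1/L2 = -/GH/- → run G
t=28: L0/L1/L2 = -/H/- → run H
t=29: L0/L1/L2 = -/H/- → run H
t=30: L0/L1/L2 = -/H/- → run H
t=31: L0/L1/L2 = -/H/- → run H
t=32: (idle)
t=33: (idle)
t=34: (idle)
t=35: (idle)
t=36: (idle)

context switches = 15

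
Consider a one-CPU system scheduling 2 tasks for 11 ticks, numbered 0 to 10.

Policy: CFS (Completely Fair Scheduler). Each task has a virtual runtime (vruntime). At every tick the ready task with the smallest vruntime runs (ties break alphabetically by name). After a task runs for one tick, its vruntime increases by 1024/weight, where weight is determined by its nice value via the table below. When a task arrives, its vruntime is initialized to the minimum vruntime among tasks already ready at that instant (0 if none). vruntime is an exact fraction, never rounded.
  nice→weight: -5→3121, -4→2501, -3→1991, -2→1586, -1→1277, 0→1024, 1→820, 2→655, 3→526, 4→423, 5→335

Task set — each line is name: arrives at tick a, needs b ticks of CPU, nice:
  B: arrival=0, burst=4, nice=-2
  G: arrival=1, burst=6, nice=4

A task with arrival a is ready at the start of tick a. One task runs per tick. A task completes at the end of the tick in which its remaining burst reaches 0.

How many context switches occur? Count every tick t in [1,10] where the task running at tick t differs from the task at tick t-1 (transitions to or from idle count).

t=0: vr[B=0] → run B
t=1: vr[B=512/793 G=512/793] → run B
t=2: vr[B=1024/793 G=512/793] → run G
t=3: vr[B=1024/793 G=1028608/335439] → run B
t=4: vr[B=1536/793 G=1028608/335439] → run B
t=5: vr[G=1028608/335439] → run G
t=6: vr[G=1840640/335439] → run G
t=7: vr[G=884224/111813] → run G
t=8: vr[G=3464704/335439] → run G
t=9: vr[G=4276736/335439] → run G
t=10: (idle)

context switches = 4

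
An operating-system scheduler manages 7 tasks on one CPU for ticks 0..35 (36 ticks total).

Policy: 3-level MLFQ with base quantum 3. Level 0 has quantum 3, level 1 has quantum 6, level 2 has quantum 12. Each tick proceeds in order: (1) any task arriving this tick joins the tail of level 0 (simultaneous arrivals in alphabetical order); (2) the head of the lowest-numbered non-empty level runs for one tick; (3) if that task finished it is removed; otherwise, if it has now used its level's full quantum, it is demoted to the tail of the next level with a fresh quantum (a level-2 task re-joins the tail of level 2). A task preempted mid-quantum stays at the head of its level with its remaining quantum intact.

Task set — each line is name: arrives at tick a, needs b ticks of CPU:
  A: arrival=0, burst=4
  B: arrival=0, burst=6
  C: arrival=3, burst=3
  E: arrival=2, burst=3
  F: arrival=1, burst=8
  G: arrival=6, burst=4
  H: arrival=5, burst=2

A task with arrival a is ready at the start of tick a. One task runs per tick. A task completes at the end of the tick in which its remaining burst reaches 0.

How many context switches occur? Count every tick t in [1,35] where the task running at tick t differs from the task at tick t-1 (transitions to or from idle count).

context switches = 11

t=0: L0/L1/L2 = AB/-/- → run A
t=1: L0/L1/L2 = ABF/-/- → run A
t=2: L0/L1/L2 = ABFE/-/- → run A
t=3: L0/L1/L2 = BFEC/A/- → run B
t=4: L0/L1/L2 = BFEC/A/- → run B
t=5: L0/L1/L2 = BFECH/A/- → run B
t=6: L0/L1/L2 = FECHG/AB/- → run F
t=7: L0/L1/L2 = FECHG/AB/- → run F
t=8: L0/L1/L2 = FECHG/AB/- → run F
t=9: L0/L1/L2 = ECHG/ABF/- → run E
t=10: L0/L1/L2 = ECHG/ABF/- → run E
t=11: L0/L1/L2 = ECHG/ABF/- → run E
t=12: L0/L1/L2 = CHG/ABF/- → run C
t=13: L0/L1/L2 = CHG/ABF/- → run C
t=14: L0/L1/L2 = CHG/ABF/- → run C
t=15: L0/L1/L2 = HG/ABF/- → run H
t=16: L0/L1/L2 = HG/ABF/- → run H
t=17: L0/L1/L2 = G/ABF/- → run G
t=18: L0/L1/L2 = G/ABF/- → run G
t=19: L0/L1/L2 = G/ABF/- → run G
t=20: L0/L1/L2 = -/ABFG/- → run A
t=21: L0/L1/L2 = -/BFG/- → run B
t=22: L0/L1/L2 = -/BFG/- → run B
t=23: L0/L1/L2 = -/BFG/- → run B
t=24: L0/L1/L2 = -/FG/- → run F
t=25: L0/L1/L2 = -/FG/- → run F
t=26: L0/L1/L2 = -/FG/- → run F
t=27: L0/L1/L2 = -/FG/- → run F
t=28: L0/L1/L2 = -/FG/- → run F
t=29: L0/L1/L2 = -/G/- → run G
t=30: (idle)
t=31: (idle)
t=32: (idle)
t=33: (idle)
t=34: (idle)
t=35: (idle)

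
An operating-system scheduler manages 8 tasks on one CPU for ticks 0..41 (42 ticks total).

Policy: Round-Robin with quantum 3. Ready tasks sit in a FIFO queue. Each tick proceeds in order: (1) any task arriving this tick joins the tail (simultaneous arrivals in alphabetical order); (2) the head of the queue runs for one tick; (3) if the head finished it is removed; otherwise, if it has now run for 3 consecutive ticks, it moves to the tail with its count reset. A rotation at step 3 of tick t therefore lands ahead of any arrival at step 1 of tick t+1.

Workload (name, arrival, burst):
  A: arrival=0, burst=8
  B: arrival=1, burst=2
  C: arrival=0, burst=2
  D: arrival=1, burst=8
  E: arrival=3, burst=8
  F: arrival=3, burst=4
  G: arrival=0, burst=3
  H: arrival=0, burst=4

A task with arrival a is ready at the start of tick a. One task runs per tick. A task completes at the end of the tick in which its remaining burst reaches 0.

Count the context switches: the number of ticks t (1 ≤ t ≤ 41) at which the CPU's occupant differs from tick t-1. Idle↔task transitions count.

t=0: queue=[A,C,G,H] q_used=0 → run A
t=1: queue=[A,C,G,H,B,D] q_used=1 → run A
t=2: queue=[A,C,G,H,B,D] q_used=2 → run A
t=3: queue=[C,G,H,B,D,A,E,F] q_used=0 → run C
t=4: queue=[C,G,H,B,D,A,E,F] q_used=1 → run C
t=5: queue=[G,H,B,D,A,E,F] q_used=0 → run G
t=6: queue=[G,H,B,D,A,E,F] q_used=1 → run G
t=7: queue=[G,H,B,D,A,E,F] q_used=2 → run G
t=8: queue=[H,B,D,A,E,F] q_used=0 → run H
t=9: queue=[H,B,D,A,E,F] q_used=1 → run H
t=10: queue=[H,B,D,A,E,F] q_used=2 → run H
t=11: queue=[B,D,A,E,F,H] q_used=0 → run B
t=12: queue=[B,D,A,E,F,H] q_used=1 → run B
t=13: queue=[D,A,E,F,H] q_used=0 → run D
t=14: queue=[D,A,E,F,H] q_used=1 → run D
t=15: queue=[D,A,E,F,H] q_used=2 → run D
t=16: queue=[A,E,F,H,D] q_used=0 → run A
t=17: queue=[A,E,F,H,D] q_used=1 → run A
t=18: queue=[A,E,F,H,D] q_used=2 → run A
t=19: queue=[E,F,H,D,A] q_used=0 → run E
t=20: queue=[E,F,H,D,A] q_used=1 → run E
t=21: queue=[E,F,H,D,A] q_used=2 → run E
t=22: queue=[F,H,D,A,E] q_used=0 → run F
t=23: queue=[F,H,D,A,E] q_used=1 → run F
t=24: queue=[F,H,D,A,E] q_used=2 → run F
t=25: queue=[H,D,A,E,F] q_used=0 → run H
t=26: queue=[D,A,E,F] q_used=0 → run D
t=27: queue=[D,A,E,F] q_used=1 → run D
t=28: queue=[D,A,E,F] q_used=2 → run D
t=29: queue=[A,E,F,D] q_used=0 → run A
t=30: queue=[A,E,F,D] q_used=1 → run A
t=31: queue=[E,F,D] q_used=0 → run E
t=32: queue=[E,F,D] q_used=1 → run E
t=33: queue=[E,F,D] q_used=2 → run E
t=34: queue=[F,D,E] q_used=0 → run F
t=35: queue=[D,E] q_used=0 → run D
t=36: queue=[D,E] q_used=1 → run D
t=37: queue=[E] q_used=0 → run E
t=38: queue=[E] q_used=1 → run E
t=39: (idle)
t=40: (idle)
t=41: (idle)

context switches = 16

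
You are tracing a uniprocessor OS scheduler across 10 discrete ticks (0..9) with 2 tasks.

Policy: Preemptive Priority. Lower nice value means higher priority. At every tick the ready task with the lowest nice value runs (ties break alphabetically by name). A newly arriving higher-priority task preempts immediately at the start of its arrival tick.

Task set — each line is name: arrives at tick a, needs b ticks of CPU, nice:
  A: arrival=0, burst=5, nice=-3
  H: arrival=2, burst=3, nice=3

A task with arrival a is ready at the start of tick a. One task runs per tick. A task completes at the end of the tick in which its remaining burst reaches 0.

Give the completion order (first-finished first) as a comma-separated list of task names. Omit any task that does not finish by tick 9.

t=0: ready={A} → run A
t=1: ready={A} → run A
t=2: ready={A,H} → run A
t=3: ready={A,H} → run A
t=4: ready={A,H} → run A
t=5: ready={H} → run H
t=6: ready={H} → run H
t=7: ready={H} → run H
t=8: (idle)
t=9: (idle)

completion order = A, H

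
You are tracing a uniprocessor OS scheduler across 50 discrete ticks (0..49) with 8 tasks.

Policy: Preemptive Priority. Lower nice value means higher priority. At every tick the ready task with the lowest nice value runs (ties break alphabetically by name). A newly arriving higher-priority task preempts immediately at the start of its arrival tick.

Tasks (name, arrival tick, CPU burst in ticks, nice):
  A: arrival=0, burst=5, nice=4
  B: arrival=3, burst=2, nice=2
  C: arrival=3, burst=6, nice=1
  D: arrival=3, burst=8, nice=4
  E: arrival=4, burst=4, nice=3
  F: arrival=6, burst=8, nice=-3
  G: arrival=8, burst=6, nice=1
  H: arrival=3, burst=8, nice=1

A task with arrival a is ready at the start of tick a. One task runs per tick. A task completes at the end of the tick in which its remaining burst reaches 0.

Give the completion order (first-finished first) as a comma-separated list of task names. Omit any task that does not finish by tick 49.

t=0: ready={A} → run A
t=1: ready={A} → run A
t=2: ready={A} → run A
t=3: ready={A,B,C,D,H} → run C
t=4: ready={A,B,C,D,E,H} → run C
t=5: ready={A,B,C,D,E,H} → run C
t=6: ready={A,B,C,D,E,F,H} → run F
t=7: ready={A,B,C,D,E,F,H} → run F
t=8: ready={A,B,C,D,E,F,G,H} → run F
t=9: ready={A,B,C,D,E,F,G,H} → run F
t=10: ready={A,B,C,D,E,F,G,H} → run F
t=11: ready={A,B,C,D,E,F,G,H} → run F
t=12: ready={A,B,C,D,E,F,G,H} → run F
t=13: ready={A,B,C,D,E,F,G,H} → run F
t=14: ready={A,B,C,D,E,G,H} → run C
t=15: ready={A,B,C,D,E,G,H} → run C
t=16: ready={A,B,C,D,E,G,H} → run C
t=17: ready={A,B,D,E,G,H} → run G
t=18: ready={A,B,D,E,G,H} → run G
t=19: ready={A,B,D,E,G,H} → run G
t=20: ready={A,B,D,E,G,H} → run G
t=21: ready={A,B,D,E,G,H} → run G
t=22: ready={A,B,D,E,G,H} → run G
t=23: ready={A,B,D,E,H} → run H
t=24: ready={A,B,D,E,H} → run H
t=25: ready={A,B,D,E,H} → run H
t=26: ready={A,B,D,E,H} → run H
t=27: ready={A,B,D,E,H} → run H
t=28: ready={A,B,D,E,H} → run H
t=29: ready={A,B,D,E,H} → run H
t=30: ready={A,B,D,E,H} → run H
t=31: ready={A,B,D,E} → run B
t=32: ready={A,B,D,E} → run B
t=33: ready={A,D,E} → run E
t=34: ready={A,D,E} → run E
t=35: ready={A,D,E} → run E
t=36: ready={A,D,E} → run E
t=37: ready={A,D} → run A
t=38: ready={A,D} → run A
t=39: ready={D} → run D
t=40: ready={D} → run D
t=41: ready={D} → run D
t=42: ready={D} → run D
t=43: ready={D} → run D
t=44: ready={D} → run D
t=45: ready={D} → run D
t=46: ready={D} → run D
t=47: (idle)
t=48: (idle)
t=49: (idle)

completion order = F, C, G, H, B, E, A, D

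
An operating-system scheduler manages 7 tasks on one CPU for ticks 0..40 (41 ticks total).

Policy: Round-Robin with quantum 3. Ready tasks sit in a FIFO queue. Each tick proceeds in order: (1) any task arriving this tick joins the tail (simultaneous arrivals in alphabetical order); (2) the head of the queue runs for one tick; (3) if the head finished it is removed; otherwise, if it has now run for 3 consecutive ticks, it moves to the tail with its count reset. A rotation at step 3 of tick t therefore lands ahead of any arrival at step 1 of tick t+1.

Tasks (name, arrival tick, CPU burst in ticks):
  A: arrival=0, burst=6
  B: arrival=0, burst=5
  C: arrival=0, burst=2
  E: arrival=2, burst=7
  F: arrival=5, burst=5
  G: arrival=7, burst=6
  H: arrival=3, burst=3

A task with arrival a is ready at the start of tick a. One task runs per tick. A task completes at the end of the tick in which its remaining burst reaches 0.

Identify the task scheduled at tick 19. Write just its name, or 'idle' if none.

t=0: queue=[A,B,C] q_used=0 → run A
t=1: queue=[A,B,C] q_used=1 → run A
t=2: queue=[A,B,C,E] q_used=2 → run A
t=3: queue=[B,C,E,A,H] q_used=0 → run B
t=4: queue=[B,C,E,A,H] q_used=1 → run B
t=5: queue=[B,C,E,A,H,F] q_used=2 → run B
t=6: queue=[C,E,A,H,F,B] q_used=0 → run C
t=7: queue=[C,E,A,H,F,B,G] q_used=1 → run C
t=8: queue=[E,A,H,F,B,G] q_used=0 → run E
t=9: queue=[E,A,H,F,B,G] q_used=1 → run E
t=10: queue=[E,A,H,F,B,G] q_used=2 → run E
t=11: queue=[A,H,F,B,G,E] q_used=0 → run A
t=12: queue=[A,H,F,B,G,E] q_used=1 → run A
t=13: queue=[A,H,F,B,G,E] q_used=2 → run A
t=14: queue=[H,F,B,G,E] q_used=0 → run H
t=15: queue=[H,F,B,G,E] q_used=1 → run H
t=16: queue=[H,F,B,G,E] q_used=2 → run H
t=17: queue=[F,B,G,E] q_used=0 → run F
t=18: queue=[F,B,G,E] q_used=1 → run F
t=19: queue=[F,B,G,E] q_used=2 → run F
t=20: queue=[B,G,E,F] q_used=0 → run B
t=21: queue=[B,G,E,F] q_used=1 → run B
t=22: queue=[G,E,F] q_used=0 → run G
t=23: queue=[G,E,F] q_used=1 → run G
t=24: queue=[G,E,F] q_used=2 → run G
t=25: queue=[E,F,G] q_used=0 → run E
t=26: queue=[E,F,G] q_used=1 → run E
t=27: queue=[E,F,G] q_used=2 → run E
t=28: queue=[F,G,E] q_used=0 → run F
t=29: queue=[F,G,E] q_used=1 → run F
t=30: queue=[G,E] q_used=0 → run G
t=31: queue=[G,E] q_used=1 → run G
t=32: queue=[G,E] q_used=2 → run G
t=33: queue=[E] q_used=0 → run E
t=34: (idle)
t=35: (idle)
t=36: (idle)
t=37: (idle)
t=38: (idle)
t=39: (idle)
t=40: (idle)

running at tick 19 = F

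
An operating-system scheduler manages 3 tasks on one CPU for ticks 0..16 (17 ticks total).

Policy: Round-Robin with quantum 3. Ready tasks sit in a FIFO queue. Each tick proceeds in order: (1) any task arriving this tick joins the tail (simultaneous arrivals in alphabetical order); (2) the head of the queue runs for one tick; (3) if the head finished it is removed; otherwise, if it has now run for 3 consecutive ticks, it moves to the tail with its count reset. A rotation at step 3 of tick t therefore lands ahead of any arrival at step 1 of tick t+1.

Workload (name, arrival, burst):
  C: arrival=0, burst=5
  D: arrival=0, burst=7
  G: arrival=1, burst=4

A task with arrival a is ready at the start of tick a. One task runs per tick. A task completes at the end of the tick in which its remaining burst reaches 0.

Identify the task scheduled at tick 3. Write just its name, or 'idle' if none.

t=0: queue=[C,D] q_used=0 → run C
t=1: queue=[C,D,G] q_used=1 → run C
t=2: queue=[C,D,G] q_used=2 → run C
t=3: queue=[D,G,C] q_used=0 → run D
t=4: queue=[D,G,C] q_used=1 → run D
t=5: queue=[D,G,C] q_used=2 → run D
t=6: queue=[G,C,D] q_used=0 → run G
t=7: queue=[G,C,D] q_used=1 → run G
t=8: queue=[G,C,D] q_used=2 → run G
t=9: queue=[C,D,G] q_used=0 → run C
t=10: queue=[C,D,G] q_used=1 → run C
t=11: queue=[D,G] q_used=0 → run D
t=12: queue=[D,G] q_used=1 → run D
t=13: queue=[D,G] q_used=2 → run D
t=14: queue=[G,D] q_used=0 → run G
t=15: queue=[D] q_used=0 → run D
t=16: (idle)

running at tick 3 = D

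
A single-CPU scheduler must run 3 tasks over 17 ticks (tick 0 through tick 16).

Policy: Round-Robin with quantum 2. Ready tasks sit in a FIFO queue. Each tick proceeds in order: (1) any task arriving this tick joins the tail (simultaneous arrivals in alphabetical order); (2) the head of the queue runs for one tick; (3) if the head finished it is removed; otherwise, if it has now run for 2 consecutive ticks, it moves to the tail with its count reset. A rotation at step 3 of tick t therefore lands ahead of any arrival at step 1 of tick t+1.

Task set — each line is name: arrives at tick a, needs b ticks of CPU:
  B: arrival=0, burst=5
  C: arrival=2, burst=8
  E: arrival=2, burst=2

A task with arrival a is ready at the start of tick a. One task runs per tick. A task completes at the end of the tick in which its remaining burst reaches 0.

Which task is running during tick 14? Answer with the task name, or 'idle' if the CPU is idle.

running at tick 14 = C

t=0: queue=[B] q_used=0 → run B
t=1: queue=[B] q_used=1 → run B
t=2: queue=[B,C,E] q_used=0 → run B
t=3: queue=[B,C,E] q_used=1 → run B
t=4: queue=[C,E,B] q_used=0 → run C
t=5: queue=[C,E,B] q_used=1 → run C
t=6: queue=[E,B,C] q_used=0 → run E
t=7: queue=[E,B,C] q_used=1 → run E
t=8: queue=[B,C] q_used=0 → run B
t=9: queue=[C] q_used=0 → run C
t=10: queue=[C] q_used=1 → run C
t=11: queue=[C] q_used=0 → run C
t=12: queue=[C] q_used=1 → run C
t=13: queue=[C] q_used=0 → run C
t=14: queue=[C] q_used=1 → run C
t=15: (idle)
t=16: (idle)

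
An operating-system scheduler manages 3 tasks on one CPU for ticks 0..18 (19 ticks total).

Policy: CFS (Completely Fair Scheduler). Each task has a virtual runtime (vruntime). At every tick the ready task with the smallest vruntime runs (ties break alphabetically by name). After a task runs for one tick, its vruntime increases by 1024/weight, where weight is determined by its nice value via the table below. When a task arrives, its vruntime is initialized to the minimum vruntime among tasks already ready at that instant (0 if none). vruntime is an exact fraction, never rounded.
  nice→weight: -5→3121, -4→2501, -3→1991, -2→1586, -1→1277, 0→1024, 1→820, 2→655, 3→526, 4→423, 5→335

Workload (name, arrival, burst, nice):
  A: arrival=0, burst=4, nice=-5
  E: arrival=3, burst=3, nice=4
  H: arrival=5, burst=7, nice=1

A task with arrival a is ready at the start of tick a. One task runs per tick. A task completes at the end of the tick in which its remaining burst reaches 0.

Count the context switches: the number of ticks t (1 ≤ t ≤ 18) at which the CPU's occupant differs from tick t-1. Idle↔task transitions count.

context switches = 5

t=0: vr[A=0] → run A
t=1: vr[A=1024/3121] → run A
t=2: vr[A=2048/3121] → run A
t=3: vr[A=3072/3121 E=3072/3121] → run A
t=4: vr[E=3072/3121] → run E
t=5: vr[E=4495360/1320183 H=4495360/1320183] → run E
t=6: vr[E=7691264/1320183 H=4495360/1320183] → run H
t=7: vr[E=7691264/1320183 H=1259515648/270637515] → run H
t=8: vr[E=7691264/1320183 H=1597482496/270637515] → run E
t=9: vr[H=1597482496/270637515] → run H
t=10: vr[H=1935449344/270637515] → run H
t=11: vr[H=2273416192/270637515] → run H
t=12: vr[H=522276608/54127503] → run H
t=13: vr[H=2949349888/270637515] → run H
t=14: (idle)
t=15: (idle)
t=16: (idle)
t=17: (idle)
t=18: (idle)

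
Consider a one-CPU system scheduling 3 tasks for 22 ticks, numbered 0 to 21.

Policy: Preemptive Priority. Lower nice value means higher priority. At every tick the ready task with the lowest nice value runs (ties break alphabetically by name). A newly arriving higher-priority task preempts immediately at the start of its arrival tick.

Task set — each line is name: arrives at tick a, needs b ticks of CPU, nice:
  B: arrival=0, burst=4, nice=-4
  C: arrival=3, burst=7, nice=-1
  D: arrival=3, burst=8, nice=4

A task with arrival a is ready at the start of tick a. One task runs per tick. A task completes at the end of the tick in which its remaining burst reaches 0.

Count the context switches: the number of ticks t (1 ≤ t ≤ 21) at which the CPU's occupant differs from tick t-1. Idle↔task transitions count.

t=0: ready={B} → run B
t=1: ready={B} → run B
t=2: ready={B} → run B
t=3: ready={B,C,D} → run B
t=4: ready={C,D} → run C
t=5: ready={C,D} → run C
t=6: ready={C,D} → run C
t=7: ready={C,D} → run C
t=8: ready={C,D} → run C
t=9: ready={C,D} → run C
t=10: ready={C,D} → run C
t=11: ready={D} → run D
t=12: ready={D} → run D
t=13: ready={D} → run D
t=14: ready={D} → run D
t=15: ready={D} → run D
t=16: ready={D} → run D
t=17: ready={D} → run D
t=18: ready={D} → run D
t=19: (idle)
t=20: (idle)
t=21: (idle)

context switches = 3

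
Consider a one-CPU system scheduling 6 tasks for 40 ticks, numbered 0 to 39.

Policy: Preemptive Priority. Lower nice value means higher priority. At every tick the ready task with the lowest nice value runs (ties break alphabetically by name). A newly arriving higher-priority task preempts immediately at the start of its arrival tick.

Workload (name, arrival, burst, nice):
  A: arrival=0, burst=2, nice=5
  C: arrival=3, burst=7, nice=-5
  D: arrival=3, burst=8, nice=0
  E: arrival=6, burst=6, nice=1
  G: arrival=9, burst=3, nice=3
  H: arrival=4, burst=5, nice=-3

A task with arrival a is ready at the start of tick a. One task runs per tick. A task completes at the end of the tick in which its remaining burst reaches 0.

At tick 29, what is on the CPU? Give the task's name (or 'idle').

running at tick 29 = G

t=0: ready={A} → run A
t=1: ready={A} → run A
t=2: (idle)
t=3: ready={C,D} → run C
t=4: ready={C,D,H} → run C
t=5: ready={C,D,H} → run C
t=6: ready={C,D,E,H} → run C
t=7: ready={C,D,E,H} → run C
t=8: ready={C,D,E,H} → run C
t=9: ready={C,D,E,G,H} → run C
t=10: ready={D,E,G,H} → run H
t=11: ready={D,E,G,H} → run H
t=12: ready={D,E,G,H} → run H
t=13: ready={D,E,G,H} → run H
t=14: ready={D,E,G,H} → run H
t=15: ready={D,E,G} → run D
t=16: ready={D,E,G} → run D
t=17: ready={D,E,G} → run D
t=18: ready={D,E,G} → run D
t=19: ready={D,E,G} → run D
t=20: ready={D,E,G} → run D
t=21: ready={D,E,G} → run D
t=22: ready={D,E,G} → run D
t=23: ready={E,G} → run E
t=24: ready={E,G} → run E
t=25: ready={E,G} → run E
t=26: ready={E,G} → run E
t=27: ready={E,G} → run E
t=28: ready={E,G} → run E
t=29: ready={G} → run G
t=30: ready={G} → run G
t=31: ready={G} → run G
t=32: (idle)
t=33: (idle)
t=34: (idle)
t=35: (idle)
t=36: (idle)
t=37: (idle)
t=38: (idle)
t=39: (idle)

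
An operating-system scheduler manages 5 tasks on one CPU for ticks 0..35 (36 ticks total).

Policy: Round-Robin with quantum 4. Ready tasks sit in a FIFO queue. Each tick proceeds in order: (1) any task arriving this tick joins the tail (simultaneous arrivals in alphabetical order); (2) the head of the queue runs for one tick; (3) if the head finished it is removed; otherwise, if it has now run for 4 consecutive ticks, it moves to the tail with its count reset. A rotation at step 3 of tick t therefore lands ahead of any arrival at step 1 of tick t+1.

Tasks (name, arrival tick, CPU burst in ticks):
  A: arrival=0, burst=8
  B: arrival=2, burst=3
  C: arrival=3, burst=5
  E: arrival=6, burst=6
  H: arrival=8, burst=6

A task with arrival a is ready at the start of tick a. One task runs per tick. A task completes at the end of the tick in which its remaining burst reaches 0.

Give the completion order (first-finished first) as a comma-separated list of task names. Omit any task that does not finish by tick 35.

completion order = B, A, C, E, H

t=0: queue=[A] q_used=0 → run A
t=1: queue=[A] q_used=1 → run A
t=2: queue=[A,B] q_used=2 → run A
t=3: queue=[A,B,C] q_used=3 → run A
t=4: queue=[B,C,A] q_used=0 → run B
t=5: queue=[B,C,A] q_used=1 → run B
t=6: queue=[B,C,A,E] q_used=2 → run B
t=7: queue=[C,A,E] q_used=0 → run C
t=8: queue=[C,A,E,H] q_used=1 → run C
t=9: queue=[C,A,E,H] q_used=2 → run C
t=10: queue=[C,A,E,H] q_used=3 → run C
t=11: queue=[A,E,H,C] q_used=0 → run A
t=12: queue=[A,E,H,C] q_used=1 → run A
t=13: queue=[A,E,H,C] q_used=2 → run A
t=14: queue=[A,E,H,C] q_used=3 → run A
t=15: queue=[E,H,C] q_used=0 → run E
t=16: queue=[E,H,C] q_used=1 → run E
t=17: queue=[E,H,C] q_used=2 → run E
t=18: queue=[E,H,C] q_used=3 → run E
t=19: queue=[H,C,E] q_used=0 → run H
t=20: queue=[H,C,E] q_used=1 → run H
t=21: queue=[H,C,E] q_used=2 → run H
t=22: queue=[H,C,E] q_used=3 → run H
t=23: queue=[C,E,H] q_used=0 → run C
t=24: queue=[E,H] q_used=0 → run E
t=25: queue=[E,H] q_used=1 → run E
t=26: queue=[H] q_used=0 → run H
t=27: queue=[H] q_used=1 → run H
t=28: (idle)
t=29: (idle)
t=30: (idle)
t=31: (idle)
t=32: (idle)
t=33: (idle)
t=34: (idle)
t=35: (idle)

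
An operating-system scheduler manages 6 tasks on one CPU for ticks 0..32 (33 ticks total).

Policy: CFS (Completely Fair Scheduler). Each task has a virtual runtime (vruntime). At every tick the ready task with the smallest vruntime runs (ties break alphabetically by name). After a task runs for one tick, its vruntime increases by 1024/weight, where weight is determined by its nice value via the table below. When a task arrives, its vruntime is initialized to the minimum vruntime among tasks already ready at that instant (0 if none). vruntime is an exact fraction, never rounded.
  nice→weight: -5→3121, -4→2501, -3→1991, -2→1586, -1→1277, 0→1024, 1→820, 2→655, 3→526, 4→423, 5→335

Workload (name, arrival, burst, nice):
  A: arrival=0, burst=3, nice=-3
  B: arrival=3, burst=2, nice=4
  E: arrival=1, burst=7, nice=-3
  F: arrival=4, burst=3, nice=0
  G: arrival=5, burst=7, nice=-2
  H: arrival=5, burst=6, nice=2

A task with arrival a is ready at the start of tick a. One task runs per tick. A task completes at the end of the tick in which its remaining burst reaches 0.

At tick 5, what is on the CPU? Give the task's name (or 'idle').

t=0: vr[A=0] → run A
t=1: vr[A=1024/1991 E=1024/1991] → run A
t=2: vr[A=2048/1991 E=1024/1991] → run E
t=3: vr[A=2048/1991 B=2048/1991 E=2048/1991] → run A
t=4: vr[B=2048/1991 E=2048/1991 F=2048/1991] → run B
t=5: vr[B=2905088/842193 E=2048/1991 F=2048/1991 G=2048/1991 H=2048/1991] → run E
t=6: vr[B=2905088/842193 E=3072/1991 F=2048/1991 G=2048/1991 H=2048/1991] → run F
t=7: vr[B=2905088/842193 E=3072/1991 F=4039/1991 G=2048/1991 H=2048/1991] → run G
t=8: vr[B=2905088/842193 E=3072/1991 F=4039/1991 G=2643456/1578863 H=2048/1991] → run H
t=9: vr[B=2905088/842193 E=3072/1991 F=4039/1991 G=2643456/1578863 H=3380224/1304105] → run E
t=10: vr[B=2905088/842193 E=4096/1991 F=4039/1991 G=2643456/1578863 H=3380224/1304105] → run G
t=11: vr[B=2905088/842193 E=4096/1991 F=4039/1991 G=3662848/1578863 H=3380224/1304105] → run F
t=12: vr[B=2905088/842193 E=4096/1991 F=6030/1991 G=3662848/1578863 H=3380224/1304105] → run E
t=13: vr[B=2905088/842193 E=5120/1991 F=6030/1991 G=3662848/1578863 H=3380224/1304105] → run G
t=14: vr[B=2905088/842193 E=5120/1991 F=6030/1991 G=4682240/1578863 H=3380224/1304105] → run E
t=15: vr[B=2905088/842193 E=6144/1991 F=6030/1991 G=4682240/1578863 H=3380224/1304105] → run H
t=16: vr[B=2905088/842193 E=6144/1991 F=6030/1991 G=4682240/1578863 H=5419008/1304105] → run G
t=17: vr[B=2905088/842193 E=6144/1991 F=6030/1991 G=5701632/1578863 H=5419008/1304105] → run F
t=18: vr[B=2905088/842193 E=6144/1991 G=5701632/1578863 H=5419008/1304105] → run E
t=19: vr[B=2905088/842193 E=7168/1991 G=5701632/1578863 H=5419008/1304105] → run B
t=20: vr[E=7168/1991 G=5701632/1578863 H=5419008/1304105] → run E
t=21: vr[G=5701632/1578863 H=5419008/1304105] → run G
t=22: vr[G=6721024/1578863 H=5419008/1304105] → run H
t=23: vr[G=6721024/1578863 H=7457792/1304105] → run G
t=24: vr[G=7740416/1578863 H=7457792/1304105] → run G
t=25: vr[H=7457792/1304105] → run H
t=26: vr[H=9496576/1304105] → run H
t=27: vr[H=2307072/260821] → run H
t=28: (idle)
t=29: (idle)
t=30: (idle)
t=31: (idle)
t=32: (idle)

running at tick 5 = E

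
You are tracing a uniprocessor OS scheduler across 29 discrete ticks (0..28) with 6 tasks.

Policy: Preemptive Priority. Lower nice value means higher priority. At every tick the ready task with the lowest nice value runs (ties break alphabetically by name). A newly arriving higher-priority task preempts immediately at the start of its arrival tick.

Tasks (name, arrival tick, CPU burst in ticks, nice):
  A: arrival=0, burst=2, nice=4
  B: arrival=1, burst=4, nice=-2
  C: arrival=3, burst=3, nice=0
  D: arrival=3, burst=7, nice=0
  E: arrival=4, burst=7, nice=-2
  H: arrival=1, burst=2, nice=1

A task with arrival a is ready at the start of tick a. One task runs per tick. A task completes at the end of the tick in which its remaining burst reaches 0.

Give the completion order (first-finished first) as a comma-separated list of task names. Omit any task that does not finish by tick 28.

completion order = B, E, C, D, H, A

t=0: ready={A} → run A
t=1: ready={A,B,H} → run B
t=2: ready={A,B,H} → run B
t=3: ready={A,B,C,D,H} → run B
t=4: ready={A,B,C,D,E,H} → run B
t=5: ready={A,C,D,E,H} → run E
t=6: ready={A,C,D,E,H} → run E
t=7: ready={A,C,D,E,H} → run E
t=8: ready={A,C,D,E,H} → run E
t=9: ready={A,C,D,E,H} → run E
t=10: ready={A,C,D,E,H} → run E
t=11: ready={A,C,D,E,H} → run E
t=12: ready={A,C,D,H} → run C
t=13: ready={A,C,D,H} → run C
t=14: ready={A,C,D,H} → run C
t=15: ready={A,D,H} → run D
t=16: ready={A,D,H} → run D
t=17: ready={A,D,H} → run D
t=18: ready={A,D,H} → run D
t=19: ready={A,D,H} → run D
t=20: ready={A,D,H} → run D
t=21: ready={A,D,H} → run D
t=22: ready={A,H} → run H
t=23: ready={A,H} → run H
t=24: ready={A} → run A
t=25: (idle)
t=26: (idle)
t=27: (idle)
t=28: (idle)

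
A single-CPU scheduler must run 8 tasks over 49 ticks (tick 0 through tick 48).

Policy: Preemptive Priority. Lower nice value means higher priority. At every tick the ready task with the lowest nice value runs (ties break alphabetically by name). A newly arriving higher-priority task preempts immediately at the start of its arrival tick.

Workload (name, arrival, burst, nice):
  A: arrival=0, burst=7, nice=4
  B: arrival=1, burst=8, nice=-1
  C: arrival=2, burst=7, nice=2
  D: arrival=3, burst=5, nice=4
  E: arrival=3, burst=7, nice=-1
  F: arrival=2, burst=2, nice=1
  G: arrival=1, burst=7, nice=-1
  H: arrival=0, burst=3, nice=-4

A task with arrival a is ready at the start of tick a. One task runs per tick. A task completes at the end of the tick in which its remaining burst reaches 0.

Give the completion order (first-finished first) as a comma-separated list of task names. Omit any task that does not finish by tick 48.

t=0: ready={A,H} → run H
t=1: ready={A,B,G,H} → run H
t=2: ready={A,B,C,F,G,H} → run H
t=3: ready={A,B,C,D,E,F,G} → run B
t=4: ready={A,B,C,D,E,F,G} → run B
t=5: ready={A,B,C,D,E,F,G} → run B
t=6: ready={A,B,C,D,E,F,G} → run B
t=7: ready={A,B,C,D,E,F,G} → run B
t=8: ready={A,B,C,D,E,F,G} → run B
t=9: ready={A,B,C,D,E,F,G} → run B
t=10: ready={A,B,C,D,E,F,G} → run B
t=11: ready={A,C,D,E,F,G} → run E
t=12: ready={A,C,D,E,F,G} → run E
t=13: ready={A,C,D,E,F,G} → run E
t=14: ready={A,C,D,E,F,G} → run E
t=15: ready={A,C,D,E,F,G} → run E
t=16: ready={A,C,D,E,F,G} → run E
t=17: ready={A,C,D,E,F,G} → run E
t=18: ready={A,C,D,F,G} → run G
t=19: ready={A,C,D,F,G} → run G
t=20: ready={A,C,D,F,G} → run G
t=21: ready={A,C,D,F,G} → run G
t=22: ready={A,C,D,F,G} → run G
t=23: ready={A,C,D,F,G} → run G
t=24: ready={A,C,D,F,G} → run G
t=25: ready={A,C,D,F} → run F
t=26: ready={A,C,D,F} → run F
t=27: ready={A,C,D} → run C
t=28: ready={A,C,D} → run C
t=29: ready={A,C,D} → run C
t=30: ready={A,C,D} → run C
t=31: ready={A,C,D} → run C
t=32: ready={A,C,D} → run C
t=33: ready={A,C,D} → run C
t=34: ready={A,D} → run A
t=35: ready={A,D} → run A
t=36: ready={A,D} → run A
t=37: ready={A,D} → run A
t=38: ready={A,D} → run A
t=39: ready={A,D} → run A
t=40: ready={A,D} → run A
t=41: ready={D} → run D
t=42: ready={D} → run D
t=43: ready={D} → run D
t=44: ready={D} → run D
t=45: ready={D} → run D
t=46: (idle)
t=47: (idle)
t=48: (idle)

completion order = H, B, E, G, F, C, A, D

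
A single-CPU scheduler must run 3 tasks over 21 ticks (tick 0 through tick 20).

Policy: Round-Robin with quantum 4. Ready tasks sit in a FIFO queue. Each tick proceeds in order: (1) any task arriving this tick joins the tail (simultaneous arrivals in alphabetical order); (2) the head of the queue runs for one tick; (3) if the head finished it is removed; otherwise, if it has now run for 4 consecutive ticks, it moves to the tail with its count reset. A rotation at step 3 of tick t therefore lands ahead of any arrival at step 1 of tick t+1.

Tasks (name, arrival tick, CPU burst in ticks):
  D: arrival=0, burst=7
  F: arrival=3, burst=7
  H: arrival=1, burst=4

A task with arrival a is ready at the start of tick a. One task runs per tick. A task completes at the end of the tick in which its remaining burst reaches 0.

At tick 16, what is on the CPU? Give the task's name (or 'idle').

running at tick 16 = F

t=0: queue=[D] q_used=0 → run D
t=1: queue=[D,H] q_used=1 → run D
t=2: queue=[D,H] q_used=2 → run D
t=3: queue=[D,H,F] q_used=3 → run D
t=4: queue=[H,F,D] q_used=0 → run H
t=5: queue=[H,F,D] q_used=1 → run H
t=6: queue=[H,F,D] q_used=2 → run H
t=7: queue=[H,F,D] q_used=3 → run H
t=8: queue=[F,D] q_used=0 → run F
t=9: queue=[F,D] q_used=1 → run F
t=10: queue=[F,D] q_used=2 → run F
t=11: queue=[F,D] q_used=3 → run F
t=12: queue=[D,F] q_used=0 → run D
t=13: queue=[D,F] q_used=1 → run D
t=14: queue=[D,F] q_used=2 → run D
t=15: queue=[F] q_used=0 → run F
t=16: queue=[F] q_used=1 → run F
t=17: queue=[F] q_used=2 → run F
t=18: (idle)
t=19: (idle)
t=20: (idle)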